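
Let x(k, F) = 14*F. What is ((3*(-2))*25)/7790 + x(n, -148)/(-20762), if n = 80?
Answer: 93047/1155257 ≈ 0.080542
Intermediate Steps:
((3*(-2))*25)/7790 + x(n, -148)/(-20762) = ((3*(-2))*25)/7790 + (14*(-148))/(-20762) = -6*25*(1/7790) - 2072*(-1/20762) = -150*1/7790 + 148/1483 = -15/779 + 148/1483 = 93047/1155257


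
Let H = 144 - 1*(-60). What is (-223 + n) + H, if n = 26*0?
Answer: -19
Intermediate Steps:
H = 204 (H = 144 + 60 = 204)
n = 0
(-223 + n) + H = (-223 + 0) + 204 = -223 + 204 = -19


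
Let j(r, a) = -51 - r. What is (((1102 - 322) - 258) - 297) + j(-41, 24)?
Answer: 215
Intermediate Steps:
(((1102 - 322) - 258) - 297) + j(-41, 24) = (((1102 - 322) - 258) - 297) + (-51 - 1*(-41)) = ((780 - 258) - 297) + (-51 + 41) = (522 - 297) - 10 = 225 - 10 = 215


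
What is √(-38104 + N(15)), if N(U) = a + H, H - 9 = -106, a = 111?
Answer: I*√38090 ≈ 195.17*I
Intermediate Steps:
H = -97 (H = 9 - 106 = -97)
N(U) = 14 (N(U) = 111 - 97 = 14)
√(-38104 + N(15)) = √(-38104 + 14) = √(-38090) = I*√38090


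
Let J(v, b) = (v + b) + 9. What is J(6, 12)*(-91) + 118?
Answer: -2339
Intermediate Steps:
J(v, b) = 9 + b + v (J(v, b) = (b + v) + 9 = 9 + b + v)
J(6, 12)*(-91) + 118 = (9 + 12 + 6)*(-91) + 118 = 27*(-91) + 118 = -2457 + 118 = -2339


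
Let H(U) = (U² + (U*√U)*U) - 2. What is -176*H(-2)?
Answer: -352 - 704*I*√2 ≈ -352.0 - 995.61*I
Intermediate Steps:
H(U) = -2 + U² + U^(5/2) (H(U) = (U² + U^(3/2)*U) - 2 = (U² + U^(5/2)) - 2 = -2 + U² + U^(5/2))
-176*H(-2) = -176*(-2 + (-2)² + (-2)^(5/2)) = -176*(-2 + 4 + 4*I*√2) = -176*(2 + 4*I*√2) = -352 - 704*I*√2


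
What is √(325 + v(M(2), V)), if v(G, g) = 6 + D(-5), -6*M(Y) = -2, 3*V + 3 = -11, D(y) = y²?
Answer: 2*√89 ≈ 18.868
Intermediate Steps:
V = -14/3 (V = -1 + (⅓)*(-11) = -1 - 11/3 = -14/3 ≈ -4.6667)
M(Y) = ⅓ (M(Y) = -⅙*(-2) = ⅓)
v(G, g) = 31 (v(G, g) = 6 + (-5)² = 6 + 25 = 31)
√(325 + v(M(2), V)) = √(325 + 31) = √356 = 2*√89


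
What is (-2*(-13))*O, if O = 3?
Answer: 78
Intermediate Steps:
(-2*(-13))*O = -2*(-13)*3 = 26*3 = 78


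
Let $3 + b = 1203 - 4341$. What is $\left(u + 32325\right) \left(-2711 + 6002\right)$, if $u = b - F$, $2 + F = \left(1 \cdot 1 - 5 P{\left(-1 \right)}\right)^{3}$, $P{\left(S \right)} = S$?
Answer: $95340270$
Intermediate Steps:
$b = -3141$ ($b = -3 + \left(1203 - 4341\right) = -3 - 3138 = -3141$)
$F = 214$ ($F = -2 + \left(1 \cdot 1 - -5\right)^{3} = -2 + \left(1 + 5\right)^{3} = -2 + 6^{3} = -2 + 216 = 214$)
$u = -3355$ ($u = -3141 - 214 = -3355$)
$\left(u + 32325\right) \left(-2711 + 6002\right) = \left(-3355 + 32325\right) \left(-2711 + 6002\right) = 28970 \cdot 3291 = 95340270$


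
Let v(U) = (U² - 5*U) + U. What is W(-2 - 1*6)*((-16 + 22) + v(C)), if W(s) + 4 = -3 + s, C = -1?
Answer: -165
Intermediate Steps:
W(s) = -7 + s (W(s) = -4 + (-3 + s) = -7 + s)
v(U) = U² - 4*U
W(-2 - 1*6)*((-16 + 22) + v(C)) = (-7 + (-2 - 1*6))*((-16 + 22) - (-4 - 1)) = (-7 + (-2 - 6))*(6 - 1*(-5)) = (-7 - 8)*(6 + 5) = -15*11 = -165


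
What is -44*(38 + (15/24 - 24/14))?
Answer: -22737/14 ≈ -1624.1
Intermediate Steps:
-44*(38 + (15/24 - 24/14)) = -44*(38 + (15*(1/24) - 24*1/14)) = -44*(38 + (5/8 - 12/7)) = -44*(38 - 61/56) = -44*2067/56 = -22737/14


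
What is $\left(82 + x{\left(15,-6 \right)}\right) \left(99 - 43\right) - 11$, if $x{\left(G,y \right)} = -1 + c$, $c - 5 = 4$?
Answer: $5029$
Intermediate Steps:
$c = 9$ ($c = 5 + 4 = 9$)
$x{\left(G,y \right)} = 8$ ($x{\left(G,y \right)} = -1 + 9 = 8$)
$\left(82 + x{\left(15,-6 \right)}\right) \left(99 - 43\right) - 11 = \left(82 + 8\right) \left(99 - 43\right) - 11 = 90 \cdot 56 - 11 = 5040 - 11 = 5029$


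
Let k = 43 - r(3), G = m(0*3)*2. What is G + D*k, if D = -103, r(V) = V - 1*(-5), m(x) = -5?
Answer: -3615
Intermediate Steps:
r(V) = 5 + V (r(V) = V + 5 = 5 + V)
G = -10 (G = -5*2 = -10)
k = 35 (k = 43 - (5 + 3) = 43 - 1*8 = 43 - 8 = 35)
G + D*k = -10 - 103*35 = -10 - 3605 = -3615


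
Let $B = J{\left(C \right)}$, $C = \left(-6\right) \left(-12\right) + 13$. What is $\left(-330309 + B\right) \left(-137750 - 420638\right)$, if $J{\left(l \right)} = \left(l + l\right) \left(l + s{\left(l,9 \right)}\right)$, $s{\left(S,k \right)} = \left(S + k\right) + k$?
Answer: $166594501412$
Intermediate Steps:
$s{\left(S,k \right)} = S + 2 k$
$C = 85$ ($C = 72 + 13 = 85$)
$J{\left(l \right)} = 2 l \left(18 + 2 l\right)$ ($J{\left(l \right)} = \left(l + l\right) \left(l + \left(l + 2 \cdot 9\right)\right) = 2 l \left(l + \left(l + 18\right)\right) = 2 l \left(l + \left(18 + l\right)\right) = 2 l \left(18 + 2 l\right)$)
$B = 31960$ ($B = 4 \cdot 85 \left(9 + 85\right) = 4 \cdot 85 \cdot 94 = 31960$)
$\left(-330309 + B\right) \left(-137750 - 420638\right) = \left(-330309 + 31960\right) \left(-137750 - 420638\right) = \left(-298349\right) \left(-558388\right) = 166594501412$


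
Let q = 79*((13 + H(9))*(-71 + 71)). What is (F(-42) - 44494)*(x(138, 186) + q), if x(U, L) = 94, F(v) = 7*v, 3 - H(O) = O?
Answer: -4210072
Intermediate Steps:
H(O) = 3 - O
q = 0 (q = 79*((13 + (3 - 1*9))*(-71 + 71)) = 79*((13 + (3 - 9))*0) = 79*((13 - 6)*0) = 79*(7*0) = 79*0 = 0)
(F(-42) - 44494)*(x(138, 186) + q) = (7*(-42) - 44494)*(94 + 0) = (-294 - 44494)*94 = -44788*94 = -4210072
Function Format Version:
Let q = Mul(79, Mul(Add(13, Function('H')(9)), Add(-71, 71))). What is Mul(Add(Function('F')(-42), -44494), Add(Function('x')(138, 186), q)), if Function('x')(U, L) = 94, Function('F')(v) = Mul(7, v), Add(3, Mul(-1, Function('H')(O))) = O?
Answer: -4210072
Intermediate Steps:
Function('H')(O) = Add(3, Mul(-1, O))
q = 0 (q = Mul(79, Mul(Add(13, Add(3, Mul(-1, 9))), Add(-71, 71))) = Mul(79, Mul(Add(13, Add(3, -9)), 0)) = Mul(79, Mul(Add(13, -6), 0)) = Mul(79, Mul(7, 0)) = Mul(79, 0) = 0)
Mul(Add(Function('F')(-42), -44494), Add(Function('x')(138, 186), q)) = Mul(Add(Mul(7, -42), -44494), Add(94, 0)) = Mul(Add(-294, -44494), 94) = Mul(-44788, 94) = -4210072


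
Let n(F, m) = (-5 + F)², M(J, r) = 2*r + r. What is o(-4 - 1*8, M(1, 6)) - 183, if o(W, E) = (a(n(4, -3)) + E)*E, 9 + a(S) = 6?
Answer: 87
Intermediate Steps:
M(J, r) = 3*r
a(S) = -3 (a(S) = -9 + 6 = -3)
o(W, E) = E*(-3 + E) (o(W, E) = (-3 + E)*E = E*(-3 + E))
o(-4 - 1*8, M(1, 6)) - 183 = (3*6)*(-3 + 3*6) - 183 = 18*(-3 + 18) - 183 = 18*15 - 183 = 270 - 183 = 87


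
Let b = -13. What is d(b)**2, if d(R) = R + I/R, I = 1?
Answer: 28900/169 ≈ 171.01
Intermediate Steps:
d(R) = R + 1/R
d(b)**2 = (-13 + 1/(-13))**2 = (-13 - 1/13)**2 = (-170/13)**2 = 28900/169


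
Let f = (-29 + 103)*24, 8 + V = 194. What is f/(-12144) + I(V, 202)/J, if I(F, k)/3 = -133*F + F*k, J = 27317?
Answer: 8730277/6911201 ≈ 1.2632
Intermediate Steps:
V = 186 (V = -8 + 194 = 186)
f = 1776 (f = 74*24 = 1776)
I(F, k) = -399*F + 3*F*k (I(F, k) = 3*(-133*F + F*k) = -399*F + 3*F*k)
f/(-12144) + I(V, 202)/J = 1776/(-12144) + (3*186*(-133 + 202))/27317 = 1776*(-1/12144) + (3*186*69)*(1/27317) = -37/253 + 38502*(1/27317) = -37/253 + 38502/27317 = 8730277/6911201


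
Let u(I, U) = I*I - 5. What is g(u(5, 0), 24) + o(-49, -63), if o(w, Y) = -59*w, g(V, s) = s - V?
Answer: 2895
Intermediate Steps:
u(I, U) = -5 + I² (u(I, U) = I² - 5 = -5 + I²)
g(u(5, 0), 24) + o(-49, -63) = (24 - (-5 + 5²)) - 59*(-49) = (24 - (-5 + 25)) + 2891 = (24 - 1*20) + 2891 = (24 - 20) + 2891 = 4 + 2891 = 2895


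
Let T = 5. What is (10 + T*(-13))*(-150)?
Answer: 8250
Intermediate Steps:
(10 + T*(-13))*(-150) = (10 + 5*(-13))*(-150) = (10 - 65)*(-150) = -55*(-150) = 8250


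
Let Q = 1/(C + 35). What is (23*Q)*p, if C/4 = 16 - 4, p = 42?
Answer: 966/83 ≈ 11.639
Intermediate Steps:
C = 48 (C = 4*(16 - 4) = 4*12 = 48)
Q = 1/83 (Q = 1/(48 + 35) = 1/83 ≈ 0.012048)
(23*Q)*p = (23*(1/83))*42 = (23/83)*42 = 966/83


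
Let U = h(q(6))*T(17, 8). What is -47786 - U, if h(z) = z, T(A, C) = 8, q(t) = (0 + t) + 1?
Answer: -47842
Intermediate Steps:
q(t) = 1 + t (q(t) = t + 1 = 1 + t)
U = 56 (U = (1 + 6)*8 = 7*8 = 56)
-47786 - U = -47786 - 1*56 = -47786 - 56 = -47842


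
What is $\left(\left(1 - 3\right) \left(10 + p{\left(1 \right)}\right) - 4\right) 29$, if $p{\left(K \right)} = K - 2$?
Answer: $-638$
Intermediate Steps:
$p{\left(K \right)} = -2 + K$
$\left(\left(1 - 3\right) \left(10 + p{\left(1 \right)}\right) - 4\right) 29 = \left(\left(1 - 3\right) \left(10 + \left(-2 + 1\right)\right) - 4\right) 29 = \left(- 2 \left(10 - 1\right) - 4\right) 29 = \left(\left(-2\right) 9 - 4\right) 29 = \left(-18 - 4\right) 29 = \left(-22\right) 29 = -638$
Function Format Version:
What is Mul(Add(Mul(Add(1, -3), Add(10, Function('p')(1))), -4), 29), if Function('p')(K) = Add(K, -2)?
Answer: -638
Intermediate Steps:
Function('p')(K) = Add(-2, K)
Mul(Add(Mul(Add(1, -3), Add(10, Function('p')(1))), -4), 29) = Mul(Add(Mul(Add(1, -3), Add(10, Add(-2, 1))), -4), 29) = Mul(Add(Mul(-2, Add(10, -1)), -4), 29) = Mul(Add(Mul(-2, 9), -4), 29) = Mul(Add(-18, -4), 29) = Mul(-22, 29) = -638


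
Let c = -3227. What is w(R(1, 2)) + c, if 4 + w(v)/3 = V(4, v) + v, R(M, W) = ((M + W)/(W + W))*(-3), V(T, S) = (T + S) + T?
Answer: -6457/2 ≈ -3228.5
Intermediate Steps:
V(T, S) = S + 2*T (V(T, S) = (S + T) + T = S + 2*T)
R(M, W) = -3*(M + W)/(2*W) (R(M, W) = ((M + W)/((2*W)))*(-3) = ((M + W)*(1/(2*W)))*(-3) = ((M + W)/(2*W))*(-3) = -3*(M + W)/(2*W))
w(v) = 12 + 6*v (w(v) = -12 + 3*((v + 2*4) + v) = -12 + 3*((v + 8) + v) = -12 + 3*((8 + v) + v) = -12 + 3*(8 + 2*v) = -12 + (24 + 6*v) = 12 + 6*v)
w(R(1, 2)) + c = (12 + 6*((3/2)*(-1*1 - 1*2)/2)) - 3227 = (12 + 6*((3/2)*(1/2)*(-1 - 2))) - 3227 = (12 + 6*((3/2)*(1/2)*(-3))) - 3227 = (12 + 6*(-9/4)) - 3227 = (12 - 27/2) - 3227 = -3/2 - 3227 = -6457/2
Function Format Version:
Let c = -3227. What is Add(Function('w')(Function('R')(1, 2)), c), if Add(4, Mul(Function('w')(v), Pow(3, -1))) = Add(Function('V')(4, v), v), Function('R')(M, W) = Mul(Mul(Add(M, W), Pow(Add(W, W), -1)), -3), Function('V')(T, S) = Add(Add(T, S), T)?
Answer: Rational(-6457, 2) ≈ -3228.5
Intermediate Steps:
Function('V')(T, S) = Add(S, Mul(2, T)) (Function('V')(T, S) = Add(Add(S, T), T) = Add(S, Mul(2, T)))
Function('R')(M, W) = Mul(Rational(-3, 2), Pow(W, -1), Add(M, W)) (Function('R')(M, W) = Mul(Mul(Add(M, W), Pow(Mul(2, W), -1)), -3) = Mul(Mul(Add(M, W), Mul(Rational(1, 2), Pow(W, -1))), -3) = Mul(Mul(Rational(1, 2), Pow(W, -1), Add(M, W)), -3) = Mul(Rational(-3, 2), Pow(W, -1), Add(M, W)))
Function('w')(v) = Add(12, Mul(6, v)) (Function('w')(v) = Add(-12, Mul(3, Add(Add(v, Mul(2, 4)), v))) = Add(-12, Mul(3, Add(Add(v, 8), v))) = Add(-12, Mul(3, Add(Add(8, v), v))) = Add(-12, Mul(3, Add(8, Mul(2, v)))) = Add(-12, Add(24, Mul(6, v))) = Add(12, Mul(6, v)))
Add(Function('w')(Function('R')(1, 2)), c) = Add(Add(12, Mul(6, Mul(Rational(3, 2), Pow(2, -1), Add(Mul(-1, 1), Mul(-1, 2))))), -3227) = Add(Add(12, Mul(6, Mul(Rational(3, 2), Rational(1, 2), Add(-1, -2)))), -3227) = Add(Add(12, Mul(6, Mul(Rational(3, 2), Rational(1, 2), -3))), -3227) = Add(Add(12, Mul(6, Rational(-9, 4))), -3227) = Add(Add(12, Rational(-27, 2)), -3227) = Add(Rational(-3, 2), -3227) = Rational(-6457, 2)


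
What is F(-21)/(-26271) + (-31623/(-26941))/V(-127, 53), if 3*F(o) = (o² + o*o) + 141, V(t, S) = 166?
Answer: -8364511/1415534022 ≈ -0.0059091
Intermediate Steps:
F(o) = 47 + 2*o²/3 (F(o) = ((o² + o*o) + 141)/3 = ((o² + o²) + 141)/3 = (2*o² + 141)/3 = (141 + 2*o²)/3 = 47 + 2*o²/3)
F(-21)/(-26271) + (-31623/(-26941))/V(-127, 53) = (47 + (⅔)*(-21)²)/(-26271) - 31623/(-26941)/166 = (47 + (⅔)*441)*(-1/26271) - 31623*(-1/26941)*(1/166) = (47 + 294)*(-1/26271) + (31623/26941)*(1/166) = 341*(-1/26271) + 381/53882 = -341/26271 + 381/53882 = -8364511/1415534022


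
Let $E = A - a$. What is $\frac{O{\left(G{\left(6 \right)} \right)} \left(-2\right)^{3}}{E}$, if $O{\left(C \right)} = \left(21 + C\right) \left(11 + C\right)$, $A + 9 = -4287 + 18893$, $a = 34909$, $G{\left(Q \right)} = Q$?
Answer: $\frac{459}{2539} \approx 0.18078$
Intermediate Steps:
$A = 14597$ ($A = -9 + \left(-4287 + 18893\right) = -9 + 14606 = 14597$)
$O{\left(C \right)} = \left(11 + C\right) \left(21 + C\right)$
$E = -20312$ ($E = 14597 - 34909 = -20312$)
$\frac{O{\left(G{\left(6 \right)} \right)} \left(-2\right)^{3}}{E} = \frac{\left(231 + 6^{2} + 32 \cdot 6\right) \left(-2\right)^{3}}{-20312} = \left(231 + 36 + 192\right) \left(-8\right) \left(- \frac{1}{20312}\right) = 459 \left(-8\right) \left(- \frac{1}{20312}\right) = \left(-3672\right) \left(- \frac{1}{20312}\right) = \frac{459}{2539}$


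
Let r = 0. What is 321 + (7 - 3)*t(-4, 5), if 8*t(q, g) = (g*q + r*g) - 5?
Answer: 617/2 ≈ 308.50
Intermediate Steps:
t(q, g) = -5/8 + g*q/8 (t(q, g) = ((g*q + 0*g) - 5)/8 = ((g*q + 0) - 5)/8 = (g*q - 5)/8 = (-5 + g*q)/8 = -5/8 + g*q/8)
321 + (7 - 3)*t(-4, 5) = 321 + (7 - 3)*(-5/8 + (⅛)*5*(-4)) = 321 + 4*(-5/8 - 5/2) = 321 + 4*(-25/8) = 321 - 25/2 = 617/2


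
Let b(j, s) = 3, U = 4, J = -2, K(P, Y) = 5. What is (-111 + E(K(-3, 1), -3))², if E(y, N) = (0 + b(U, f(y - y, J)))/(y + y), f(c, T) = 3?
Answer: 1225449/100 ≈ 12254.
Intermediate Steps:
E(y, N) = 3/(2*y) (E(y, N) = (0 + 3)/(y + y) = 3/((2*y)) = 3*(1/(2*y)) = 3/(2*y))
(-111 + E(K(-3, 1), -3))² = (-111 + (3/2)/5)² = (-111 + (3/2)*(⅕))² = (-111 + 3/10)² = (-1107/10)² = 1225449/100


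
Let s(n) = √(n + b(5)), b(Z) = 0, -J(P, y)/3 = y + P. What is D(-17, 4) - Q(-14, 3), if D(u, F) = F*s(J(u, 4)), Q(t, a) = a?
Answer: -3 + 4*√39 ≈ 21.980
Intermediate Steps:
J(P, y) = -3*P - 3*y (J(P, y) = -3*(y + P) = -3*(P + y) = -3*P - 3*y)
s(n) = √n (s(n) = √(n + 0) = √n)
D(u, F) = F*√(-12 - 3*u) (D(u, F) = F*√(-3*u - 3*4) = F*√(-3*u - 12) = F*√(-12 - 3*u))
D(-17, 4) - Q(-14, 3) = 4*√(-12 - 3*(-17)) - 1*3 = 4*√(-12 + 51) - 3 = 4*√39 - 3 = -3 + 4*√39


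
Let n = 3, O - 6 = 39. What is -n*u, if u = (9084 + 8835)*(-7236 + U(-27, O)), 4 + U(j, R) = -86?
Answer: 393823782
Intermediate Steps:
O = 45 (O = 6 + 39 = 45)
U(j, R) = -90 (U(j, R) = -4 - 86 = -90)
u = -131274594 (u = (9084 + 8835)*(-7236 - 90) = 17919*(-7326) = -131274594)
-n*u = -3*(-131274594) = -1*(-393823782) = 393823782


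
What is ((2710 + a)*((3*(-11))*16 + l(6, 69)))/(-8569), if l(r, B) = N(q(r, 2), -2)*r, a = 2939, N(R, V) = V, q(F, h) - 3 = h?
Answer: 3050460/8569 ≈ 355.99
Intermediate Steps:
q(F, h) = 3 + h
l(r, B) = -2*r
((2710 + a)*((3*(-11))*16 + l(6, 69)))/(-8569) = ((2710 + 2939)*((3*(-11))*16 - 2*6))/(-8569) = (5649*(-33*16 - 12))*(-1/8569) = (5649*(-528 - 12))*(-1/8569) = (5649*(-540))*(-1/8569) = -3050460*(-1/8569) = 3050460/8569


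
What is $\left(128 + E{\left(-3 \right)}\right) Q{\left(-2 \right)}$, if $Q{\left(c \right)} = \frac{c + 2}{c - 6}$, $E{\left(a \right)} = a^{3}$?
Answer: $0$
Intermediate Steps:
$Q{\left(c \right)} = \frac{2 + c}{-6 + c}$
$\left(128 + E{\left(-3 \right)}\right) Q{\left(-2 \right)} = \left(128 + \left(-3\right)^{3}\right) \frac{2 - 2}{-6 - 2} = \left(128 - 27\right) \frac{1}{-8} \cdot 0 = 101 \left(\left(- \frac{1}{8}\right) 0\right) = 101 \cdot 0 = 0$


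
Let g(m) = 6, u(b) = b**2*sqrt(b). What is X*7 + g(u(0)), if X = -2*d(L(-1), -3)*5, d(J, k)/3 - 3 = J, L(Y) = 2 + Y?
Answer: -834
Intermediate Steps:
u(b) = b**(5/2)
d(J, k) = 9 + 3*J
X = -120 (X = -2*(9 + 3*(2 - 1))*5 = -2*(9 + 3*1)*5 = -2*(9 + 3)*5 = -2*12*5 = -24*5 = -120)
X*7 + g(u(0)) = -120*7 + 6 = -840 + 6 = -834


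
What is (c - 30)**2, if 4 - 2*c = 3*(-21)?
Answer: 49/4 ≈ 12.250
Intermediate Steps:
c = 67/2 (c = 2 - 3*(-21)/2 = 2 - 1/2*(-63) = 2 + 63/2 = 67/2 ≈ 33.500)
(c - 30)**2 = (67/2 - 30)**2 = (7/2)**2 = 49/4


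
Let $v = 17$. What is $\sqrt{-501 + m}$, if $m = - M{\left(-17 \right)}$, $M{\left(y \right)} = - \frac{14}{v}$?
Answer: $\frac{i \sqrt{144551}}{17} \approx 22.365 i$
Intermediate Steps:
$M{\left(y \right)} = - \frac{14}{17}$
$m = \frac{14}{17}$ ($m = \left(-1\right) \left(- \frac{14}{17}\right) = \frac{14}{17} \approx 0.82353$)
$\sqrt{-501 + m} = \sqrt{-501 + \frac{14}{17}} = \sqrt{- \frac{8503}{17}} = \frac{i \sqrt{144551}}{17}$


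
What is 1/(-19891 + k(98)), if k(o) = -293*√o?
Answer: -19891/387238679 + 2051*√2/387238679 ≈ -4.3876e-5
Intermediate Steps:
1/(-19891 + k(98)) = 1/(-19891 - 2051*√2)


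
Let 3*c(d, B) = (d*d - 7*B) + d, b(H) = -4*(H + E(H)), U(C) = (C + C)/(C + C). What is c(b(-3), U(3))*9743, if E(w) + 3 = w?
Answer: 12909475/3 ≈ 4.3032e+6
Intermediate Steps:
E(w) = -3 + w
U(C) = 1 (U(C) = (2*C)/((2*C)) = (2*C)*(1/(2*C)) = 1)
b(H) = 12 - 8*H (b(H) = -4*(H + (-3 + H)) = -4*(-3 + 2*H) = 12 - 8*H)
c(d, B) = -7*B/3 + d/3 + d**2/3 (c(d, B) = ((d*d - 7*B) + d)/3 = ((d**2 - 7*B) + d)/3 = (d + d**2 - 7*B)/3 = -7*B/3 + d/3 + d**2/3)
c(b(-3), U(3))*9743 = (-7/3*1 + (12 - 8*(-3))/3 + (12 - 8*(-3))**2/3)*9743 = (-7/3 + (12 + 24)/3 + (12 + 24)**2/3)*9743 = (-7/3 + (1/3)*36 + (1/3)*36**2)*9743 = (-7/3 + 12 + (1/3)*1296)*9743 = (-7/3 + 12 + 432)*9743 = (1325/3)*9743 = 12909475/3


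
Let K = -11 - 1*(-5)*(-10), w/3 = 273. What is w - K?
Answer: 880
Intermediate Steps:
w = 819 (w = 3*273 = 819)
K = -61 (K = -11 + 5*(-10) = -11 - 50 = -61)
w - K = 819 - 1*(-61) = 819 + 61 = 880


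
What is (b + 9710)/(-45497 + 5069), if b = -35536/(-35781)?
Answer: -173734523/723277134 ≈ -0.24020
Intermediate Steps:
b = 35536/35781 (b = -35536*(-1/35781) = 35536/35781 ≈ 0.99315)
(b + 9710)/(-45497 + 5069) = (35536/35781 + 9710)/(-45497 + 5069) = (347469046/35781)/(-40428) = (347469046/35781)*(-1/40428) = -173734523/723277134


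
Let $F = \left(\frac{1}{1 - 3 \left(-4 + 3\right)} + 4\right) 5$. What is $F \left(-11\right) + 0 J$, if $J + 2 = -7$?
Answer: $- \frac{935}{4} \approx -233.75$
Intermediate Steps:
$J = -9$ ($J = -2 - 7 = -9$)
$F = \frac{85}{4}$ ($F = \left(\frac{1}{1 - -3} + 4\right) 5 = \left(\frac{1}{1 + 3} + 4\right) 5 = \left(\frac{1}{4} + 4\right) 5 = \frac{17}{4} \cdot 5 = \frac{85}{4} \approx 21.25$)
$F \left(-11\right) + 0 J = \frac{85}{4} \left(-11\right) + 0 \left(-9\right) = - \frac{935}{4} + 0 = - \frac{935}{4}$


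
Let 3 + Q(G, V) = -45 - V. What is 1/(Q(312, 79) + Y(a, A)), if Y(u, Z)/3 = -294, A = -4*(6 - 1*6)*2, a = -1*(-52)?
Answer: -1/1009 ≈ -0.00099108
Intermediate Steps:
Q(G, V) = -48 - V (Q(G, V) = -3 + (-45 - V) = -48 - V)
a = 52
A = 0 (A = -4*(6 - 6)*2 = -4*0*2 = 0*2 = 0)
Y(u, Z) = -882 (Y(u, Z) = 3*(-294) = -882)
1/(Q(312, 79) + Y(a, A)) = 1/((-48 - 1*79) - 882) = 1/((-48 - 79) - 882) = 1/(-127 - 882) = 1/(-1009) = -1/1009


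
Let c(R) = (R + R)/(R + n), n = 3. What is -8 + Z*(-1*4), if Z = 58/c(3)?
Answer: -240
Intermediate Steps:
c(R) = 2*R/(3 + R) (c(R) = (R + R)/(R + 3) = (2*R)/(3 + R) = 2*R/(3 + R))
Z = 58 (Z = 58/((2*3/(3 + 3))) = 58/((2*3/6)) = 58/((2*3*(⅙))) = 58/1 = 58*1 = 58)
-8 + Z*(-1*4) = -8 + 58*(-1*4) = -8 + 58*(-4) = -8 - 232 = -240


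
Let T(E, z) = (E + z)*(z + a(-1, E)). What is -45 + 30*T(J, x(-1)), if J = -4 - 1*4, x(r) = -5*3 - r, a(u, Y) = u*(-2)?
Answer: 7875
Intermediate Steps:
a(u, Y) = -2*u
x(r) = -15 - r
J = -8 (J = -4 - 4 = -8)
T(E, z) = (2 + z)*(E + z) (T(E, z) = (E + z)*(z - 2*(-1)) = (E + z)*(z + 2) = (E + z)*(2 + z) = (2 + z)*(E + z))
-45 + 30*T(J, x(-1)) = -45 + 30*((-15 - 1*(-1))² + 2*(-8) + 2*(-15 - 1*(-1)) - 8*(-15 - 1*(-1))) = -45 + 30*((-15 + 1)² - 16 + 2*(-15 + 1) - 8*(-15 + 1)) = -45 + 30*((-14)² - 16 + 2*(-14) - 8*(-14)) = -45 + 30*(196 - 16 - 28 + 112) = -45 + 30*264 = -45 + 7920 = 7875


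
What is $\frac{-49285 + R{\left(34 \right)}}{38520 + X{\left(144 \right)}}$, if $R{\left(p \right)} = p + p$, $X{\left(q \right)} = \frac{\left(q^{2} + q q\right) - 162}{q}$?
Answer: $- \frac{393736}{310455} \approx -1.2683$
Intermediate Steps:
$X{\left(q \right)} = \frac{-162 + 2 q^{2}}{q}$ ($X{\left(q \right)} = \frac{\left(q^{2} + q^{2}\right) - 162}{q} = \frac{2 q^{2} - 162}{q} = \frac{-162 + 2 q^{2}}{q}$)
$R{\left(p \right)} = 2 p$
$\frac{-49285 + R{\left(34 \right)}}{38520 + X{\left(144 \right)}} = \frac{-49285 + 2 \cdot 34}{38520 + \left(- \frac{162}{144} + 2 \cdot 144\right)} = \frac{-49285 + 68}{38520 + \left(\left(-162\right) \frac{1}{144} + 288\right)} = - \frac{49217}{38520 + \left(- \frac{9}{8} + 288\right)} = - \frac{49217}{38520 + \frac{2295}{8}} = - \frac{49217}{\frac{310455}{8}} = \left(-49217\right) \frac{8}{310455} = - \frac{393736}{310455}$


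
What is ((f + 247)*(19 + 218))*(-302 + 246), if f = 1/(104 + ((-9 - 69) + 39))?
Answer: -213095232/65 ≈ -3.2784e+6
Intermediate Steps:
f = 1/65 (f = 1/(104 + (-78 + 39)) = 1/(104 - 39) = 1/65 ≈ 0.015385)
((f + 247)*(19 + 218))*(-302 + 246) = ((1/65 + 247)*(19 + 218))*(-302 + 246) = ((16056/65)*237)*(-56) = (3805272/65)*(-56) = -213095232/65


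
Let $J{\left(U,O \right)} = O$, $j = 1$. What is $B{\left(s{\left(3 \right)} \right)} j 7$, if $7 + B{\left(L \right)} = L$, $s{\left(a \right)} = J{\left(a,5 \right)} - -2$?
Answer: $0$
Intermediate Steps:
$s{\left(a \right)} = 7$ ($s{\left(a \right)} = 5 - -2 = 5 + 2 = 7$)
$B{\left(L \right)} = -7 + L$
$B{\left(s{\left(3 \right)} \right)} j 7 = \left(-7 + 7\right) 1 \cdot 7 = 0 \cdot 1 \cdot 7 = 0 \cdot 7 = 0$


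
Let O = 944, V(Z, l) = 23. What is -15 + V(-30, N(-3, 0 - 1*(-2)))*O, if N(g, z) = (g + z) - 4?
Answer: 21697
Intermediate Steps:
N(g, z) = -4 + g + z
-15 + V(-30, N(-3, 0 - 1*(-2)))*O = -15 + 23*944 = -15 + 21712 = 21697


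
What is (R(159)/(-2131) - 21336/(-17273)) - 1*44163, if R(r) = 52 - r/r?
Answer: -1625540814276/36808763 ≈ -44162.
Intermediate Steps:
R(r) = 51 (R(r) = 52 - 1*1 = 52 - 1 = 51)
(R(159)/(-2131) - 21336/(-17273)) - 1*44163 = (51/(-2131) - 21336/(-17273)) - 1*44163 = (51*(-1/2131) - 21336*(-1/17273)) - 44163 = (-51/2131 + 21336/17273) - 44163 = 44586093/36808763 - 44163 = -1625540814276/36808763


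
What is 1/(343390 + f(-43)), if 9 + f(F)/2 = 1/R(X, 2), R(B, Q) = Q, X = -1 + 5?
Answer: 1/343373 ≈ 2.9123e-6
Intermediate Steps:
X = 4
f(F) = -17 (f(F) = -18 + 2/2 = -18 + 2*(1/2) = -18 + 1 = -17)
1/(343390 + f(-43)) = 1/(343390 - 17) = 1/343373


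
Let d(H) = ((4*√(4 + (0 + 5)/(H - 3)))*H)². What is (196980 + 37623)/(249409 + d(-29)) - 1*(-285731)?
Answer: 172085106997/602261 ≈ 2.8573e+5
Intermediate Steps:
d(H) = 16*H²*(4 + 5/(-3 + H)) (d(H) = ((4*√(4 + 5/(-3 + H)))*H)² = (4*H*√(4 + 5/(-3 + H)))² = 16*H²*(4 + 5/(-3 + H)))
(196980 + 37623)/(249409 + d(-29)) - 1*(-285731) = (196980 + 37623)/(249409 + (-29)²*(-112 + 64*(-29))/(-3 - 29)) - 1*(-285731) = 234603/(249409 + 841*(-112 - 1856)/(-32)) + 285731 = 234603/(249409 + 841*(-1/32)*(-1968)) + 285731 = 234603/(249409 + 103443/2) + 285731 = 234603/(602261/2) + 285731 = 234603*(2/602261) + 285731 = 469206/602261 + 285731 = 172085106997/602261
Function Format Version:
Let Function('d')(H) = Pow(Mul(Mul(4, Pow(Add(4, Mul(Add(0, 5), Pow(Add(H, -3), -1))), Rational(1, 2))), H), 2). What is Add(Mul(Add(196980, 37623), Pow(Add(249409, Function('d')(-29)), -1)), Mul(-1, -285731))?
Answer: Rational(172085106997, 602261) ≈ 2.8573e+5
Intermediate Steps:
Function('d')(H) = Mul(16, Pow(H, 2), Add(4, Mul(5, Pow(Add(-3, H), -1)))) (Function('d')(H) = Pow(Mul(Mul(4, Pow(Add(4, Mul(5, Pow(Add(-3, H), -1))), Rational(1, 2))), H), 2) = Pow(Mul(4, H, Pow(Add(4, Mul(5, Pow(Add(-3, H), -1))), Rational(1, 2))), 2) = Mul(16, Pow(H, 2), Add(4, Mul(5, Pow(Add(-3, H), -1)))))
Add(Mul(Add(196980, 37623), Pow(Add(249409, Function('d')(-29)), -1)), Mul(-1, -285731)) = Add(Mul(Add(196980, 37623), Pow(Add(249409, Mul(Pow(-29, 2), Pow(Add(-3, -29), -1), Add(-112, Mul(64, -29)))), -1)), Mul(-1, -285731)) = Add(Mul(234603, Pow(Add(249409, Mul(841, Pow(-32, -1), Add(-112, -1856))), -1)), 285731) = Add(Mul(234603, Pow(Add(249409, Mul(841, Rational(-1, 32), -1968)), -1)), 285731) = Add(Mul(234603, Pow(Add(249409, Rational(103443, 2)), -1)), 285731) = Add(Mul(234603, Pow(Rational(602261, 2), -1)), 285731) = Add(Mul(234603, Rational(2, 602261)), 285731) = Add(Rational(469206, 602261), 285731) = Rational(172085106997, 602261)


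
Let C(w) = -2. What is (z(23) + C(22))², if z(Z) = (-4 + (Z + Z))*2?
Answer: 6724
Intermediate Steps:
z(Z) = -8 + 4*Z (z(Z) = (-4 + 2*Z)*2 = -8 + 4*Z)
(z(23) + C(22))² = ((-8 + 4*23) - 2)² = ((-8 + 92) - 2)² = (84 - 2)² = 82² = 6724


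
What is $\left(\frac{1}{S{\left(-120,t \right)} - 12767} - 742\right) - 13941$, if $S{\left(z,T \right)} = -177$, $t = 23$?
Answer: $- \frac{190056753}{12944} \approx -14683.0$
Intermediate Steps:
$\left(\frac{1}{S{\left(-120,t \right)} - 12767} - 742\right) - 13941 = \left(\frac{1}{-177 - 12767} - 742\right) - 13941 = \left(\frac{1}{-12944} - 742\right) - 13941 = \left(- \frac{1}{12944} - 742\right) - 13941 = - \frac{9604449}{12944} - 13941 = - \frac{190056753}{12944}$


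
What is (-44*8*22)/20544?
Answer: -121/321 ≈ -0.37695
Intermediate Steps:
(-44*8*22)/20544 = -352*22*(1/20544) = -7744*1/20544 = -121/321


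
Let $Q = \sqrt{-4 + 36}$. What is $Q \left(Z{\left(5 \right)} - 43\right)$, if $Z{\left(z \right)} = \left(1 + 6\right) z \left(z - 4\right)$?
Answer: $- 32 \sqrt{2} \approx -45.255$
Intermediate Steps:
$Q = 4 \sqrt{2}$ ($Q = \sqrt{32} = 4 \sqrt{2} \approx 5.6569$)
$Z{\left(z \right)} = 7 z \left(-4 + z\right)$
$Q \left(Z{\left(5 \right)} - 43\right) = 4 \sqrt{2} \left(7 \cdot 5 \left(-4 + 5\right) - 43\right) = 4 \sqrt{2} \left(7 \cdot 5 \cdot 1 - 43\right) = 4 \sqrt{2} \left(35 - 43\right) = 4 \sqrt{2} \left(-8\right) = - 32 \sqrt{2}$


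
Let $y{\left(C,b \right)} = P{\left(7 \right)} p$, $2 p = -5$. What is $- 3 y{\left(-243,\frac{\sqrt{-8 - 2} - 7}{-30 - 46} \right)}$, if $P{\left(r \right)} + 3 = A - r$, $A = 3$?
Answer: $- \frac{105}{2} \approx -52.5$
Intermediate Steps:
$p = - \frac{5}{2}$ ($p = \frac{1}{2} \left(-5\right) = - \frac{5}{2} \approx -2.5$)
$P{\left(r \right)} = - r$ ($P{\left(r \right)} = -3 - \left(-3 + r\right) = - r$)
$y{\left(C,b \right)} = \frac{35}{2}$ ($y{\left(C,b \right)} = \left(-1\right) 7 \left(- \frac{5}{2}\right) = \left(-7\right) \left(- \frac{5}{2}\right) = \frac{35}{2}$)
$- 3 y{\left(-243,\frac{\sqrt{-8 - 2} - 7}{-30 - 46} \right)} = \left(-3\right) \frac{35}{2} = - \frac{105}{2}$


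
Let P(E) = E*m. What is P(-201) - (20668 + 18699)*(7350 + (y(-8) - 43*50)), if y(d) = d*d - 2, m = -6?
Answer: -207147948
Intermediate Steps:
y(d) = -2 + d² (y(d) = d² - 2 = -2 + d²)
P(E) = -6*E (P(E) = E*(-6) = -6*E)
P(-201) - (20668 + 18699)*(7350 + (y(-8) - 43*50)) = -6*(-201) - (20668 + 18699)*(7350 + ((-2 + (-8)²) - 43*50)) = 1206 - 39367*(7350 + ((-2 + 64) - 2150)) = 1206 - 39367*(7350 + (62 - 2150)) = 1206 - 39367*(7350 - 2088) = 1206 - 39367*5262 = 1206 - 1*207149154 = 1206 - 207149154 = -207147948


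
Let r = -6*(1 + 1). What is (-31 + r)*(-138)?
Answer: 5934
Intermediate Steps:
r = -12 (r = -6*2 = -12)
(-31 + r)*(-138) = (-31 - 12)*(-138) = -43*(-138) = 5934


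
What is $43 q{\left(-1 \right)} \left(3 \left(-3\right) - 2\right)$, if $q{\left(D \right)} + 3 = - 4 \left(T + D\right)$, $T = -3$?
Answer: $-6149$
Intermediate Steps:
$q{\left(D \right)} = 9 - 4 D$ ($q{\left(D \right)} = -3 - 4 \left(-3 + D\right) = -3 - \left(-12 + 4 D\right) = 9 - 4 D$)
$43 q{\left(-1 \right)} \left(3 \left(-3\right) - 2\right) = 43 \left(9 - -4\right) \left(3 \left(-3\right) - 2\right) = 43 \left(9 + 4\right) \left(-9 - 2\right) = 43 \cdot 13 \left(-11\right) = 559 \left(-11\right) = -6149$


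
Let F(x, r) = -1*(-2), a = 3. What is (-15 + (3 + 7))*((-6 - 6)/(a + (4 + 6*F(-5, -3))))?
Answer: 60/19 ≈ 3.1579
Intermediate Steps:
F(x, r) = 2
(-15 + (3 + 7))*((-6 - 6)/(a + (4 + 6*F(-5, -3)))) = (-15 + (3 + 7))*((-6 - 6)/(3 + (4 + 6*2))) = (-15 + 10)*(-12/(3 + (4 + 12))) = -(-60)/(3 + 16) = -(-60)/19 = -5*(-12/19) = 60/19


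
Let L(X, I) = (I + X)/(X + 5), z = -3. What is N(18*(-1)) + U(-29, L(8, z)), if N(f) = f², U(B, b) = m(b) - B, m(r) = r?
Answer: 4594/13 ≈ 353.38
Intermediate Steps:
L(X, I) = (I + X)/(5 + X)
U(B, b) = b - B
N(18*(-1)) + U(-29, L(8, z)) = (18*(-1))² + ((-3 + 8)/(5 + 8) - 1*(-29)) = (-18)² + (5/13 + 29) = 324 + ((1/13)*5 + 29) = 324 + (5/13 + 29) = 324 + 382/13 = 4594/13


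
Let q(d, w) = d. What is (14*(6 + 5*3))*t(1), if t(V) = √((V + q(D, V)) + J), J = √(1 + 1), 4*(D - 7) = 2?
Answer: 147*√(34 + 4*√2) ≈ 925.71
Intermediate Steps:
D = 15/2 (D = 7 + (¼)*2 = 7 + ½ = 15/2 ≈ 7.5000)
J = √2 ≈ 1.4142
t(V) = √(15/2 + V + √2) (t(V) = √((V + 15/2) + √2) = √((15/2 + V) + √2) = √(15/2 + V + √2))
(14*(6 + 5*3))*t(1) = (14*(6 + 5*3))*(√(30 + 4*1 + 4*√2)/2) = (14*(6 + 15))*(√(30 + 4 + 4*√2)/2) = (14*21)*(√(34 + 4*√2)/2) = 294*(√(34 + 4*√2)/2) = 147*√(34 + 4*√2)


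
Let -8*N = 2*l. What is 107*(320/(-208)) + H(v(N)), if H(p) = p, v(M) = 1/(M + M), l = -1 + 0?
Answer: -2114/13 ≈ -162.62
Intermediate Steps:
l = -1
N = ¼ (N = -(-1)/4 = -⅛*(-2) = ¼ ≈ 0.25000)
v(M) = 1/(2*M)
107*(320/(-208)) + H(v(N)) = 107*(320/(-208)) + 1/(2*(¼)) = 107*(320*(-1/208)) + (½)*4 = 107*(-20/13) + 2 = -2140/13 + 2 = -2114/13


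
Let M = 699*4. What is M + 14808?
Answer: 17604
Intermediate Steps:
M = 2796
M + 14808 = 2796 + 14808 = 17604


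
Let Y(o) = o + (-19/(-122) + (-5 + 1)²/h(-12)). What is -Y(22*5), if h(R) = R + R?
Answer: -40073/366 ≈ -109.49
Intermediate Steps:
h(R) = 2*R
Y(o) = -187/366 + o (Y(o) = o + (-19/(-122) + (-5 + 1)²/((2*(-12)))) = o + (-19*(-1/122) + (-4)²/(-24)) = o + (19/122 + 16*(-1/24)) = o + (19/122 - ⅔) = o - 187/366 = -187/366 + o)
-Y(22*5) = -(-187/366 + 22*5) = -(-187/366 + 110) = -1*40073/366 = -40073/366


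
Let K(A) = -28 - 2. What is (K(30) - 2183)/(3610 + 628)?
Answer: -2213/4238 ≈ -0.52218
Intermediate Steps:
K(A) = -30
(K(30) - 2183)/(3610 + 628) = (-30 - 2183)/(3610 + 628) = -2213/4238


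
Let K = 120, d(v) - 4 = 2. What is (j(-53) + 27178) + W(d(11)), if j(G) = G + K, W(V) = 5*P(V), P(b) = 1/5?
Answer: 27246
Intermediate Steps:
d(v) = 6 (d(v) = 4 + 2 = 6)
P(b) = 1/5
W(V) = 1 (W(V) = 5*(1/5) = 1)
j(G) = 120 + G (j(G) = G + 120 = 120 + G)
(j(-53) + 27178) + W(d(11)) = ((120 - 53) + 27178) + 1 = (67 + 27178) + 1 = 27245 + 1 = 27246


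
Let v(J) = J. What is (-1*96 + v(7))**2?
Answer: 7921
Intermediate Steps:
(-1*96 + v(7))**2 = (-1*96 + 7)**2 = (-96 + 7)**2 = (-89)**2 = 7921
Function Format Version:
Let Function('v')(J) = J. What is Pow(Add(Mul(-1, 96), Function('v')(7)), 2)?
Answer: 7921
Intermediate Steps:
Pow(Add(Mul(-1, 96), Function('v')(7)), 2) = Pow(Add(Mul(-1, 96), 7), 2) = Pow(Add(-96, 7), 2) = Pow(-89, 2) = 7921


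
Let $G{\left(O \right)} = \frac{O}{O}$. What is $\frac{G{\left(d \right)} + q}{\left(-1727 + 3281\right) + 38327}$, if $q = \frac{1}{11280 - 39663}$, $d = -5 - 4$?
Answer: $\frac{28382}{1131942423} \approx 2.5074 \cdot 10^{-5}$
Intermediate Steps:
$d = -9$ ($d = -5 - 4 = -9$)
$G{\left(O \right)} = 1$
$q = - \frac{1}{28383}$ ($q = \frac{1}{-28383} = - \frac{1}{28383} \approx -3.5232 \cdot 10^{-5}$)
$\frac{G{\left(d \right)} + q}{\left(-1727 + 3281\right) + 38327} = \frac{1 - \frac{1}{28383}}{\left(-1727 + 3281\right) + 38327} = \frac{28382}{28383 \left(1554 + 38327\right)} = \frac{28382}{28383 \cdot 39881} = \frac{28382}{28383} \cdot \frac{1}{39881} = \frac{28382}{1131942423}$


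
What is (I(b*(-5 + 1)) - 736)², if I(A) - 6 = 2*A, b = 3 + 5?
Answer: 630436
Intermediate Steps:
b = 8
I(A) = 6 + 2*A
(I(b*(-5 + 1)) - 736)² = ((6 + 2*(8*(-5 + 1))) - 736)² = ((6 + 2*(8*(-4))) - 736)² = ((6 + 2*(-32)) - 736)² = ((6 - 64) - 736)² = (-58 - 736)² = (-794)² = 630436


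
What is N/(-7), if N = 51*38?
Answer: -1938/7 ≈ -276.86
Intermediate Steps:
N = 1938
N/(-7) = 1938/(-7) = -⅐*1938 = -1938/7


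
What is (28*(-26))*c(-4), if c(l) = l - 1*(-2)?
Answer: 1456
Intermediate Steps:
c(l) = 2 + l (c(l) = l + 2 = 2 + l)
(28*(-26))*c(-4) = (28*(-26))*(2 - 4) = -728*(-2) = 1456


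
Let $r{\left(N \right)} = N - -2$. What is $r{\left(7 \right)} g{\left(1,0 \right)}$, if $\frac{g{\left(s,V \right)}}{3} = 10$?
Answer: $270$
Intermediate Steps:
$r{\left(N \right)} = 2 + N$ ($r{\left(N \right)} = N + 2 = 2 + N$)
$g{\left(s,V \right)} = 30$ ($g{\left(s,V \right)} = 3 \cdot 10 = 30$)
$r{\left(7 \right)} g{\left(1,0 \right)} = \left(2 + 7\right) 30 = 9 \cdot 30 = 270$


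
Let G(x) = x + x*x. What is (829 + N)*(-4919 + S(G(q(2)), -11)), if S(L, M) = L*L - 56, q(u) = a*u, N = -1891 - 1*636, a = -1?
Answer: 8440758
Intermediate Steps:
N = -2527 (N = -1891 - 636 = -2527)
q(u) = -u
G(x) = x + x²
S(L, M) = -56 + L² (S(L, M) = L² - 56 = -56 + L²)
(829 + N)*(-4919 + S(G(q(2)), -11)) = (829 - 2527)*(-4919 + (-56 + ((-1*2)*(1 - 1*2))²)) = -1698*(-4919 + (-56 + (-2*(1 - 2))²)) = -1698*(-4919 + (-56 + (-2*(-1))²)) = -1698*(-4919 + (-56 + 2²)) = -1698*(-4919 + (-56 + 4)) = -1698*(-4919 - 52) = -1698*(-4971) = 8440758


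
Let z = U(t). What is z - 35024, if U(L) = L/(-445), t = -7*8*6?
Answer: -15585344/445 ≈ -35023.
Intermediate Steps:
t = -336 (t = -56*6 = -336)
U(L) = -L/445 (U(L) = L*(-1/445) = -L/445)
z = 336/445 (z = -1/445*(-336) = 336/445 ≈ 0.75506)
z - 35024 = 336/445 - 35024 = -15585344/445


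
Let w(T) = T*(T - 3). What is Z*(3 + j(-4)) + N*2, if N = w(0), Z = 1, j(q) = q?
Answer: -1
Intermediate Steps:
w(T) = T*(-3 + T)
N = 0 (N = 0*(-3 + 0) = 0*(-3) = 0)
Z*(3 + j(-4)) + N*2 = 1*(3 - 4) + 0*2 = 1*(-1) + 0 = -1 + 0 = -1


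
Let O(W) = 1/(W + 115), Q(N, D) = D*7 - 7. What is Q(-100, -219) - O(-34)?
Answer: -124741/81 ≈ -1540.0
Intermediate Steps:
Q(N, D) = -7 + 7*D (Q(N, D) = 7*D - 7 = -7 + 7*D)
O(W) = 1/(115 + W)
Q(-100, -219) - O(-34) = (-7 + 7*(-219)) - 1/(115 - 34) = (-7 - 1533) - 1/81 = -1540 - 1*1/81 = -1540 - 1/81 = -124741/81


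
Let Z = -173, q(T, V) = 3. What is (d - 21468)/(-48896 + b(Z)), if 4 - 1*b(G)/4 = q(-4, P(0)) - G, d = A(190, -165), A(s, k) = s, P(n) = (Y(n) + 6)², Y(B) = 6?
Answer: 10639/24792 ≈ 0.42913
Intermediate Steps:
P(n) = 144 (P(n) = (6 + 6)² = 12² = 144)
d = 190
b(G) = 4 + 4*G (b(G) = 16 - 4*(3 - G) = 16 + (-12 + 4*G) = 4 + 4*G)
(d - 21468)/(-48896 + b(Z)) = (190 - 21468)/(-48896 + (4 + 4*(-173))) = -21278/(-48896 + (4 - 692)) = -21278/(-48896 - 688) = -21278/(-49584) = -21278*(-1/49584) = 10639/24792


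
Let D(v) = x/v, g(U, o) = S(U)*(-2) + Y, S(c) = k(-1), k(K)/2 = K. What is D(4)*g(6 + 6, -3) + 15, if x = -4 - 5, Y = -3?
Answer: 51/4 ≈ 12.750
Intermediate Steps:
k(K) = 2*K
S(c) = -2 (S(c) = 2*(-1) = -2)
x = -9
g(U, o) = 1 (g(U, o) = -2*(-2) - 3 = 4 - 3 = 1)
D(v) = -9/v
D(4)*g(6 + 6, -3) + 15 = -9/4*1 + 15 = -9/4 + 15 = 51/4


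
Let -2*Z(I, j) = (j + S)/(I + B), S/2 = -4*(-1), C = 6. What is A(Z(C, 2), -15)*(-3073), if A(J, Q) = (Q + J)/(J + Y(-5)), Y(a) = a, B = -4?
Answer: -21511/3 ≈ -7170.3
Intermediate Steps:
S = 8 (S = 2*(-4*(-1)) = 2*4 = 8)
Z(I, j) = -(8 + j)/(2*(-4 + I)) (Z(I, j) = -(j + 8)/(2*(I - 4)) = -(8 + j)/(2*(-4 + I)))
A(J, Q) = (J + Q)/(-5 + J) (A(J, Q) = (Q + J)/(J - 5) = (J + Q)/(-5 + J))
A(Z(C, 2), -15)*(-3073) = (((-8 - 1*2)/(2*(-4 + 6)) - 15)/(-5 + (-8 - 1*2)/(2*(-4 + 6))))*(-3073) = (((½)*(-8 - 2)/2 - 15)/(-5 + (½)*(-8 - 2)/2))*(-3073) = (((½)*(½)*(-10) - 15)/(-5 + (½)*(½)*(-10)))*(-3073) = ((-5/2 - 15)/(-5 - 5/2))*(-3073) = (-35/2/(-15/2))*(-3073) = -2/15*(-35/2)*(-3073) = (7/3)*(-3073) = -21511/3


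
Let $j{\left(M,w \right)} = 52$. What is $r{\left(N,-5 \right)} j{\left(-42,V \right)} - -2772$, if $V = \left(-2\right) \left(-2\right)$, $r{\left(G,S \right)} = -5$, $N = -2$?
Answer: $2512$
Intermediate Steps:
$V = 4$
$r{\left(N,-5 \right)} j{\left(-42,V \right)} - -2772 = \left(-5\right) 52 - -2772 = -260 + 2772 = 2512$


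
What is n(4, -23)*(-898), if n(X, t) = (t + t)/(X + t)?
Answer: -41308/19 ≈ -2174.1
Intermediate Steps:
n(X, t) = 2*t/(X + t) (n(X, t) = (2*t)/(X + t) = 2*t/(X + t))
n(4, -23)*(-898) = (2*(-23)/(4 - 23))*(-898) = (2*(-23)/(-19))*(-898) = (2*(-23)*(-1/19))*(-898) = (46/19)*(-898) = -41308/19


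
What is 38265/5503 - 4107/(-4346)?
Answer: 188900511/23916038 ≈ 7.8985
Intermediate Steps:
38265/5503 - 4107/(-4346) = 38265*(1/5503) - 4107*(-1/4346) = 38265/5503 + 4107/4346 = 188900511/23916038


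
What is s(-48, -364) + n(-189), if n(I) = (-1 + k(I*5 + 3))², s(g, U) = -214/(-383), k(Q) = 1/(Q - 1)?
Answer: 531604374/340582367 ≈ 1.5609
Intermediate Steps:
k(Q) = 1/(-1 + Q)
s(g, U) = 214/383 (s(g, U) = -214*(-1/383) = 214/383)
n(I) = (-1 + 1/(2 + 5*I))² (n(I) = (-1 + 1/(-1 + (I*5 + 3)))² = (-1 + 1/(-1 + (5*I + 3)))² = (-1 + 1/(-1 + (3 + 5*I)))² = (-1 + 1/(2 + 5*I))²)
s(-48, -364) + n(-189) = 214/383 + (1 + 5*(-189))²/(2 + 5*(-189))² = 214/383 + (1 - 945)²/(2 - 945)² = 214/383 + (-944)²/(-943)² = 214/383 + 891136*(1/889249) = 214/383 + 891136/889249 = 531604374/340582367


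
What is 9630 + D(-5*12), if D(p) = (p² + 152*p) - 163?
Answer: 3947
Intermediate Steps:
D(p) = -163 + p² + 152*p
9630 + D(-5*12) = 9630 + (-163 + (-5*12)² + 152*(-5*12)) = 9630 + (-163 + (-60)² + 152*(-60)) = 9630 + (-163 + 3600 - 9120) = 9630 - 5683 = 3947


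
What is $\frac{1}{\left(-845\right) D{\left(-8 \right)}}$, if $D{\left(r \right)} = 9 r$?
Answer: $\frac{1}{60840} \approx 1.6437 \cdot 10^{-5}$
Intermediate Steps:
$\frac{1}{\left(-845\right) D{\left(-8 \right)}} = \frac{1}{\left(-845\right) 9 \left(-8\right)} = \frac{1}{\left(-845\right) \left(-72\right)} = \frac{1}{60840}$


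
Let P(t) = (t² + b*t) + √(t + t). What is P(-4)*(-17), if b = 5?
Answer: 68 - 34*I*√2 ≈ 68.0 - 48.083*I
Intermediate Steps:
P(t) = t² + 5*t + √2*√t (P(t) = (t² + 5*t) + √(t + t) = (t² + 5*t) + √(2*t) = (t² + 5*t) + √2*√t = t² + 5*t + √2*√t)
P(-4)*(-17) = ((-4)² + 5*(-4) + √2*√(-4))*(-17) = (16 - 20 + √2*(2*I))*(-17) = (16 - 20 + 2*I*√2)*(-17) = (-4 + 2*I*√2)*(-17) = 68 - 34*I*√2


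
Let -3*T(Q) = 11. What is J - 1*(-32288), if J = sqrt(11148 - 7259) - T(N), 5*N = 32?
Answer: 96875/3 + sqrt(3889) ≈ 32354.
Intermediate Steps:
N = 32/5 (N = (1/5)*32 = 32/5 ≈ 6.4000)
T(Q) = -11/3 (T(Q) = -1/3*11 = -11/3)
J = 11/3 + sqrt(3889) (J = sqrt(11148 - 7259) - 1*(-11/3) = sqrt(3889) + 11/3 = 11/3 + sqrt(3889) ≈ 66.029)
J - 1*(-32288) = (11/3 + sqrt(3889)) - 1*(-32288) = (11/3 + sqrt(3889)) + 32288 = 96875/3 + sqrt(3889)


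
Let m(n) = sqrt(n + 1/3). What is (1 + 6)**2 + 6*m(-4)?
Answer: 49 + 2*I*sqrt(33) ≈ 49.0 + 11.489*I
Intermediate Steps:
m(n) = sqrt(1/3 + n) (m(n) = sqrt(n + 1/3) = sqrt(1/3 + n))
(1 + 6)**2 + 6*m(-4) = (1 + 6)**2 + 6*(sqrt(3 + 9*(-4))/3) = 7**2 + 6*(sqrt(3 - 36)/3) = 49 + 6*(sqrt(-33)/3) = 49 + 6*((I*sqrt(33))/3) = 49 + 6*(I*sqrt(33)/3) = 49 + 2*I*sqrt(33)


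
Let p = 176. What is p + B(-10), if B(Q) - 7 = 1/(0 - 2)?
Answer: 365/2 ≈ 182.50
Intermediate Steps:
B(Q) = 13/2 (B(Q) = 7 + 1/(0 - 2) = 7 + 1/(-2) = 7 - 1/2 = 13/2)
p + B(-10) = 176 + 13/2 = 365/2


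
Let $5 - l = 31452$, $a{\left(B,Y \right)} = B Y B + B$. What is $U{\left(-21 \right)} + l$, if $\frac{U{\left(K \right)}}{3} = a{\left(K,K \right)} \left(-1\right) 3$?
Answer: $52091$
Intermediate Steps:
$a{\left(B,Y \right)} = B + Y B^{2}$ ($a{\left(B,Y \right)} = Y B^{2} + B = B + Y B^{2}$)
$l = -31447$ ($l = 5 - 31452 = -31447$)
$U{\left(K \right)} = - 9 K \left(1 + K^{2}\right)$ ($U{\left(K \right)} = 3 K \left(1 + K K\right) \left(-1\right) 3 = 3 K \left(1 + K^{2}\right) \left(-1\right) 3 = 3 - K \left(1 + K^{2}\right) 3 = 3 \left(- 3 K \left(1 + K^{2}\right)\right) = - 9 K \left(1 + K^{2}\right)$)
$U{\left(-21 \right)} + l = \left(-9\right) \left(-21\right) \left(1 + \left(-21\right)^{2}\right) - 31447 = \left(-9\right) \left(-21\right) \left(1 + 441\right) - 31447 = \left(-9\right) \left(-21\right) 442 - 31447 = 83538 - 31447 = 52091$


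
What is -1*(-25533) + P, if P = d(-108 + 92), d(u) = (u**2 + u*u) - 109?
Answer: 25936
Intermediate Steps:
d(u) = -109 + 2*u**2 (d(u) = (u**2 + u**2) - 109 = 2*u**2 - 109 = -109 + 2*u**2)
P = 403 (P = -109 + 2*(-108 + 92)**2 = -109 + 2*(-16)**2 = -109 + 2*256 = -109 + 512 = 403)
-1*(-25533) + P = -1*(-25533) + 403 = 25533 + 403 = 25936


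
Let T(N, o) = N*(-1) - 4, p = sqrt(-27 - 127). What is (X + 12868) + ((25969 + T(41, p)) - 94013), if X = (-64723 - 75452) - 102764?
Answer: -298160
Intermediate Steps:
p = I*sqrt(154) (p = sqrt(-154) = I*sqrt(154) ≈ 12.41*I)
X = -242939 (X = -140175 - 102764 = -242939)
T(N, o) = -4 - N (T(N, o) = -N - 4 = -4 - N)
(X + 12868) + ((25969 + T(41, p)) - 94013) = (-242939 + 12868) + ((25969 + (-4 - 1*41)) - 94013) = -230071 + ((25969 + (-4 - 41)) - 94013) = -230071 + ((25969 - 45) - 94013) = -230071 + (25924 - 94013) = -230071 - 68089 = -298160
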